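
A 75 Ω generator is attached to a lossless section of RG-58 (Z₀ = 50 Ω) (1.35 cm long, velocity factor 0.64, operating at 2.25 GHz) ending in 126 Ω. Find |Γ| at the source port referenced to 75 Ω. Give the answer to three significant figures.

|Γ| ≈ 0.525

λ = v/f = 0.64·c / 2.25 GHz = 0.0853 m
βl = 2π·l/λ = 2π × 0.158 = 57°
tan(βl) = 1.54
Z_in = Z_0·(Z_L + jZ_0·tanβl)/(Z_0 + jZ_L·tanβl) = 26.5 − j25.7 Ω
Γ_s = (Z_in − Z_s)/(Z_in + Z_s) = (-48.5 − j25.7)/(101 − j25.7), |Γ_s| = 0.525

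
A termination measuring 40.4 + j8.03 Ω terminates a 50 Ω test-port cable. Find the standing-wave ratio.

VSWR ≈ 1.32

Γ = (Z_L − Z_0)/(Z_L + Z_0) = (-9.6 + j8.03)/(90.4 + j8.03)
|Γ| = 12.5/90.8 = 0.138
VSWR = (1 + |Γ|)/(1 − |Γ|) = 1.14/0.862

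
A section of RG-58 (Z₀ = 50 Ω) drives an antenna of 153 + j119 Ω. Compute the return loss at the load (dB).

RL ≈ 3.49 dB

Γ = (103 + j119)/(203 + j119), |Γ| = 0.669
RL = −20·log₁₀|Γ| = −20·log₁₀(0.669)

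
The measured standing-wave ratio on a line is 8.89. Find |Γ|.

|Γ| ≈ 0.798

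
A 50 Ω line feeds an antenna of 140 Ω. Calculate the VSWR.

VSWR ≈ 2.8

For a purely resistive load, VSWR = R_L/Z_0 or Z_0/R_L (whichever > 1) = 140/50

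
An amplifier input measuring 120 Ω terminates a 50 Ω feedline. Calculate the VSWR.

VSWR ≈ 2.4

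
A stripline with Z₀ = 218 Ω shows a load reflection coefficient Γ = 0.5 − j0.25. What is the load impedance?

Z_L ≈ 480 − j349 Ω

Z_L = Z_0·(1 + Γ)/(1 − Γ) = 218·(1.5 − j0.25)/(0.5 + j0.25)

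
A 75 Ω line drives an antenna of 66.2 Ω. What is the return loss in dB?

RL ≈ 24.1 dB

Γ = (66.2 − 75)/(66.2 + 75) = -0.0623
RL = −20·log₁₀|Γ| = −20·log₁₀(0.0623)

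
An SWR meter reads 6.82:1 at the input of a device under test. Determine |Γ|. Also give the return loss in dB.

|Γ| ≈ 0.744; return loss ≈ 2.57 dB

|Γ| = (S − 1)/(S + 1) = (6.82 − 1)/(6.82 + 1) = 5.82/7.82
RL = −20·log₁₀|Γ| = −20·log₁₀(0.744)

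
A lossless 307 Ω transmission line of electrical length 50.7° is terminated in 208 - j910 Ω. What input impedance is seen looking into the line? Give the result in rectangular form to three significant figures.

tan(βl) = tan(50.7°) = 1.22
Z_in = Z_0·(Z_L + jZ_0·tanβl)/(Z_0 + jZ_L·tanβl)
     = 307·(208 − j535)/(1420 + j254)

Z_in ≈ 23.5 − j120 Ω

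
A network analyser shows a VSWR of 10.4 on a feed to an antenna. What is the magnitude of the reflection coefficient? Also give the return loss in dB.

|Γ| ≈ 0.825; return loss ≈ 1.68 dB

|Γ| = (S − 1)/(S + 1) = (10.4 − 1)/(10.4 + 1) = 9.4/11.4
RL = −20·log₁₀|Γ| = −20·log₁₀(0.825)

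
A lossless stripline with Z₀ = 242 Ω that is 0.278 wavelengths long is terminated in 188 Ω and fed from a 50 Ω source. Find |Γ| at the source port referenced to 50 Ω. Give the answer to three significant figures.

βl = 2π × 0.278 = 100°
tan(βl) = -5.63
Z_in = Z_0·(Z_L + jZ_0·tanβl)/(Z_0 + jZ_L·tanβl) = 305 − j26.9 Ω
Γ_s = (Z_in − Z_s)/(Z_in + Z_s) = (255 − j26.9)/(355 − j26.9), |Γ_s| = 0.721

|Γ| ≈ 0.721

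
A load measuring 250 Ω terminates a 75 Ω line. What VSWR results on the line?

VSWR ≈ 3.33

Γ = (250 − 75)/(250 + 75) = 0.538
VSWR = (1 + 0.538)/(1 − 0.538)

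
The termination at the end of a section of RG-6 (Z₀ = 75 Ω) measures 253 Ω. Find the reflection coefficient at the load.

Γ = 0.543

Γ = (Z_L − Z_0)/(Z_L + Z_0) = (253 − 75)/(253 + 75) = 178/328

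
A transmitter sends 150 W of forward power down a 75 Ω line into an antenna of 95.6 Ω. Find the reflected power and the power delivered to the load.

P_reflected ≈ 2.19 W; P_delivered ≈ 148 W

Γ = (95.6 − 75)/(95.6 + 75) = 0.121
|Γ|² = 0.0146
P_refl = |Γ|²·P_inc = 2.19 W, P_del = (1 − |Γ|²)·P_inc = 148 W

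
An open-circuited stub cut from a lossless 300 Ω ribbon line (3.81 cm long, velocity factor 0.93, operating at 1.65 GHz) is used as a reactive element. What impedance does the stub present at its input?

λ = v/f = 0.93·c / 1.65 GHz = 0.169 m
βl = 2π·l/λ = 2π × 0.225 = 81.1°
tan(βl) = 6.4
For an open-circuited stub, Z_in = −jZ_0·cot(βl) = −jZ_0/tan(βl)

Z_in ≈ −j46.9 Ω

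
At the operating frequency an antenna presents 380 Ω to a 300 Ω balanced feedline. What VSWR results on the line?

For a purely resistive load, VSWR = R_L/Z_0 or Z_0/R_L (whichever > 1) = 380/300

VSWR ≈ 1.27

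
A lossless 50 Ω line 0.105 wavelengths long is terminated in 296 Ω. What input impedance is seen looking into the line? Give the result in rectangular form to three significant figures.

Z_in ≈ 21.5 − j59.8 Ω

βl = 2π × 0.105 = 37.8°
tan(βl) = tan(37.8°) = 0.776
Z_in = Z_0·(Z_L + jZ_0·tanβl)/(Z_0 + jZ_L·tanβl)
     = 50·(296 + j38.8)/(50 + j230)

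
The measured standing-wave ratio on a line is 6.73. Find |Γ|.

|Γ| ≈ 0.741

|Γ| = (S − 1)/(S + 1) = (6.73 − 1)/(6.73 + 1) = 5.73/7.73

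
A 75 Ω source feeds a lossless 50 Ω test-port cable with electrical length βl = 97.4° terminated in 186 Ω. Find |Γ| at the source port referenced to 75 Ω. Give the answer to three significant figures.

tan(βl) = -7.7
Z_in = Z_0·(Z_L + jZ_0·tanβl)/(Z_0 + jZ_L·tanβl) = 13.7 + j6.02 Ω
Γ_s = (Z_in − Z_s)/(Z_in + Z_s) = (-61.3 + j6.02)/(88.7 + j6.02), |Γ_s| = 0.694

|Γ| ≈ 0.694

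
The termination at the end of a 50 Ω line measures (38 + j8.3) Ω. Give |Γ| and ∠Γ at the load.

Γ ≈ 0.165 ∠ 140°

Γ = (Z_L − Z_0)/(Z_L + Z_0) = (-12 + j8.3)/(88 + j8.3)
|Γ| = 14.6/88.4 = 0.165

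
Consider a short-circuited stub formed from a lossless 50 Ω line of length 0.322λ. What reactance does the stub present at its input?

βl = 2π × 0.322 = 116°
tan(βl) = -2.06
For a short-circuited stub, Z_in = jZ_0·tan(βl)

X_in ≈ -103 Ω (capacitive)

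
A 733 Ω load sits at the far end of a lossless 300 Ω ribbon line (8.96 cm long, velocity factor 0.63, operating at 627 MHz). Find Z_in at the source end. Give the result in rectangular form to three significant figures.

Z_in ≈ 132 + j75.2 Ω

λ = v/f = 0.63·c / 627 MHz = 0.301 m
βl = 2π·l/λ = 2π × 0.297 = 107°
tan(βl) = tan(107°) = -3.27
Z_in = Z_0·(Z_L + jZ_0·tanβl)/(Z_0 + jZ_L·tanβl)
     = 300·(733 − j981)/(300 − j2400)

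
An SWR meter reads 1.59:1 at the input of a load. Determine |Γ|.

|Γ| ≈ 0.228

|Γ| = (S − 1)/(S + 1) = (1.59 − 1)/(1.59 + 1) = 0.59/2.59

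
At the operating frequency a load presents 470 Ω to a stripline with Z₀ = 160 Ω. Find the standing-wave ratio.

VSWR ≈ 2.94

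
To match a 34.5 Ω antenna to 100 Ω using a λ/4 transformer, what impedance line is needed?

Z_qwt ≈ 58.7 Ω

Z_qwt = √(Z_0·R_L) = √(100 × 34.5) = √3450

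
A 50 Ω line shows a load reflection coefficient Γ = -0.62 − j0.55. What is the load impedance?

Z_L = Z_0·(1 + Γ)/(1 − Γ) = 50·(0.38 − j0.55)/(1.62 + j0.55)

Z_L ≈ 5.35 − j18.8 Ω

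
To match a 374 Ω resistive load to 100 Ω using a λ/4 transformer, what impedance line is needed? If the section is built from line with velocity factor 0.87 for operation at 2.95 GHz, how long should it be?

Z_qwt = √(Z_0·R_L) = √(100 × 374) = √37400
λ = 0.87·c/f = 0.0885 m, so l = λ/4 = 0.0221 m

Z_qwt ≈ 193 Ω; length ≈ 2.21 cm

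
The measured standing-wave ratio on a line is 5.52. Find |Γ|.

|Γ| ≈ 0.693

|Γ| = (S − 1)/(S + 1) = (5.52 − 1)/(5.52 + 1) = 4.52/6.52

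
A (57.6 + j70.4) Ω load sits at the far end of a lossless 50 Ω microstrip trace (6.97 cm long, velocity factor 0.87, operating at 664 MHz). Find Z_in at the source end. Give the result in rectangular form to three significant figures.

Z_in ≈ 33 − j50.8 Ω

λ = v/f = 0.87·c / 664 MHz = 0.393 m
βl = 2π·l/λ = 2π × 0.177 = 63.8°
tan(βl) = tan(63.8°) = 2.04
Z_in = Z_0·(Z_L + jZ_0·tanβl)/(Z_0 + jZ_L·tanβl)
     = 50·(57.6 + j172)/(-93.3 + j117)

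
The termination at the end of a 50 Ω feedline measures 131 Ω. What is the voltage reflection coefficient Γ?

Γ = 0.448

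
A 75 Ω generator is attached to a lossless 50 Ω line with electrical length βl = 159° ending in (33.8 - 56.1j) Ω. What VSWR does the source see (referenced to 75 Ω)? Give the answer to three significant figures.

tan(βl) = -0.384
Z_in = Z_0·(Z_L + jZ_0·tanβl)/(Z_0 + jZ_L·tanβl) = 99.1 − j87.1 Ω
Γ_s = (Z_in − Z_s)/(Z_in + Z_s) = (24.1 − j87.1)/(174 − j87.1), |Γ_s| = 0.464
VSWR = (1 + |Γ_s|)/(1 − |Γ_s|)

VSWR ≈ 2.73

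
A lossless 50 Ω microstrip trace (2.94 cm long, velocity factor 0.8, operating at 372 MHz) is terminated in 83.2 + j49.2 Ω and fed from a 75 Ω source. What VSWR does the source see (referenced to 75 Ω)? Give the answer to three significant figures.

VSWR ≈ 1.63

λ = v/f = 0.8·c / 372 MHz = 0.645 m
βl = 2π·l/λ = 2π × 0.0456 = 16.4°
tan(βl) = 0.294
Z_in = Z_0·(Z_L + jZ_0·tanβl)/(Z_0 + jZ_L·tanβl) = 121 + j6.24 Ω
Γ_s = (Z_in − Z_s)/(Z_in + Z_s) = (46.4 + j6.24)/(196 + j6.24), |Γ_s| = 0.238
VSWR = (1 + |Γ_s|)/(1 − |Γ_s|)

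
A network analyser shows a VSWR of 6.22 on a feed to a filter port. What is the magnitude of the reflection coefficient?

|Γ| ≈ 0.723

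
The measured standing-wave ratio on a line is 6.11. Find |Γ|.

|Γ| ≈ 0.719

|Γ| = (S − 1)/(S + 1) = (6.11 − 1)/(6.11 + 1) = 5.11/7.11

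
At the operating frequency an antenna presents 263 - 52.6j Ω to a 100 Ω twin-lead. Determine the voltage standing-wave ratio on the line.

Γ = (Z_L − Z_0)/(Z_L + Z_0) = (163 − j52.6)/(363 − j52.6)
|Γ| = 171/367 = 0.467
VSWR = (1 + |Γ|)/(1 − |Γ|) = 1.47/0.533

VSWR ≈ 2.75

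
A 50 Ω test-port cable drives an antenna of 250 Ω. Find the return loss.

Γ = (250 − 50)/(250 + 50) = 0.667
RL = −20·log₁₀|Γ| = −20·log₁₀(0.667)

RL ≈ 3.52 dB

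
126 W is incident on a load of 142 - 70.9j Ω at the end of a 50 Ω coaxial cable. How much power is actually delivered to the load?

P_delivered ≈ 85.4 W

|Γ| = |(92 − j70.9)/(192 − j70.9)| = 0.567
|Γ|² = 0.322
P_refl = |Γ|²·P_inc = 40.6 W, P_del = (1 − |Γ|²)·P_inc = 85.4 W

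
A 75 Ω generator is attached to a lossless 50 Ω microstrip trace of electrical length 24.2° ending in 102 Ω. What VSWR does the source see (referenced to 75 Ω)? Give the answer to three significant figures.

tan(βl) = 0.449
Z_in = Z_0·(Z_L + jZ_0·tanβl)/(Z_0 + jZ_L·tanβl) = 66.6 − j38.6 Ω
Γ_s = (Z_in − Z_s)/(Z_in + Z_s) = (-8.39 − j38.6)/(142 − j38.6), |Γ_s| = 0.269
VSWR = (1 + |Γ_s|)/(1 − |Γ_s|)

VSWR ≈ 1.74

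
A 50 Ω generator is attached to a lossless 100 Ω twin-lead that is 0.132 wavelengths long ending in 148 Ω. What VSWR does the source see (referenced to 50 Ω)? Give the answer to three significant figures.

VSWR ≈ 2.18

βl = 2π × 0.132 = 47.5°
tan(βl) = 1.09
Z_in = Z_0·(Z_L + jZ_0·tanβl)/(Z_0 + jZ_L·tanβl) = 89.8 − j36 Ω
Γ_s = (Z_in − Z_s)/(Z_in + Z_s) = (39.8 − j36)/(140 − j36), |Γ_s| = 0.372
VSWR = (1 + |Γ_s|)/(1 − |Γ_s|)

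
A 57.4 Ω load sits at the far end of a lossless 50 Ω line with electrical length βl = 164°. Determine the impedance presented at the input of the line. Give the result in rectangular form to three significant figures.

tan(βl) = tan(164°) = -0.287
Z_in = Z_0·(Z_L + jZ_0·tanβl)/(Z_0 + jZ_L·tanβl)
     = 50·(57.4 − j14.3)/(50 − j16.5)

Z_in ≈ 56 + j4.11 Ω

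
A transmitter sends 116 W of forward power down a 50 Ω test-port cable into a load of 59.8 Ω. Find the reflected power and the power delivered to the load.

P_reflected ≈ 0.924 W; P_delivered ≈ 115 W

Γ = (59.8 − 50)/(59.8 + 50) = 0.0893
|Γ|² = 0.00797
P_refl = |Γ|²·P_inc = 0.924 W, P_del = (1 − |Γ|²)·P_inc = 115 W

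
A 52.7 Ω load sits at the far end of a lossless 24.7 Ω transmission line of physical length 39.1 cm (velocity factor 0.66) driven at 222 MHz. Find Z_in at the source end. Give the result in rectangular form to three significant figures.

λ = v/f = 0.66·c / 222 MHz = 0.892 m
βl = 2π·l/λ = 2π × 0.438 = 158°
tan(βl) = tan(158°) = -0.408
Z_in = Z_0·(Z_L + jZ_0·tanβl)/(Z_0 + jZ_L·tanβl)
     = 24.7·(52.7 − j10.1)/(24.7 − j21.5)

Z_in ≈ 35 + j20.4 Ω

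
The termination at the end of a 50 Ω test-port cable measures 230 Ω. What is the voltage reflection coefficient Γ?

Γ = (Z_L − Z_0)/(Z_L + Z_0) = (230 − 50)/(230 + 50) = 180/280

Γ = 0.643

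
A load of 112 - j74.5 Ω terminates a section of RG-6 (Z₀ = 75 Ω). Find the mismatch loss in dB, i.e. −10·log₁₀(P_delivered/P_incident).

Γ = (37 − j74.5)/(187 − j74.5), |Γ| = 0.413
|Γ|² = 0.171, so P_del/P_inc = 1 − |Γ|² = 0.829
ML = −10·log₁₀(1 − |Γ|²)

mismatch loss ≈ 0.813 dB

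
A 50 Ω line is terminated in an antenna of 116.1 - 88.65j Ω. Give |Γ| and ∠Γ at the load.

Γ ≈ 0.587 ∠ -25.2°

Γ = (Z_L − Z_0)/(Z_L + Z_0) = (66.1 − j88.65)/(166.1 − j88.65)
|Γ| = 111/188 = 0.587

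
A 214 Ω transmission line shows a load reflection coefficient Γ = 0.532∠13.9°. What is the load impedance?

Z_L ≈ 613 + j219 Ω

Z_L = Z_0·(1 + Γ)/(1 − Γ) = 214·(1.52 + j0.128)/(0.484 − j0.128)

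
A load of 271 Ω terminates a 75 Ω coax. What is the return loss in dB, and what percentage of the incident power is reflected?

Γ = (271 − 75)/(271 + 75) = 0.566
RL = −20·log₁₀(0.566) = 4.94 dB
P_refl/P_inc = |Γ|² = 0.321

RL ≈ 4.94 dB; 32.1% of incident power reflected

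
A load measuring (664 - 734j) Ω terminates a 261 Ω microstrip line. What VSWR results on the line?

Γ = (Z_L − Z_0)/(Z_L + Z_0) = (403 − j734)/(925 − j734)
|Γ| = 837/1180 = 0.709
VSWR = (1 + |Γ|)/(1 − |Γ|) = 1.71/0.291

VSWR ≈ 5.88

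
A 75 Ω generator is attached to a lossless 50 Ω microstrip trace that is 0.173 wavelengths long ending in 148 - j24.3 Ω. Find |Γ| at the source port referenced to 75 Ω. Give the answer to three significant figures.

|Γ| ≈ 0.613

βl = 2π × 0.173 = 62.3°
tan(βl) = 1.9
Z_in = Z_0·(Z_L + jZ_0·tanβl)/(Z_0 + jZ_L·tanβl) = 19.3 − j19.7 Ω
Γ_s = (Z_in − Z_s)/(Z_in + Z_s) = (-55.7 − j19.7)/(94.3 − j19.7), |Γ_s| = 0.613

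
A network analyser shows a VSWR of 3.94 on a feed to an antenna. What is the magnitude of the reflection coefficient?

|Γ| ≈ 0.595

|Γ| = (S − 1)/(S + 1) = (3.94 − 1)/(3.94 + 1) = 2.94/4.94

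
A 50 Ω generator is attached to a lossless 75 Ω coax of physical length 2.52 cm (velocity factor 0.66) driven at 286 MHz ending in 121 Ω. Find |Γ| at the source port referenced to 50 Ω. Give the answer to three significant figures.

λ = v/f = 0.66·c / 286 MHz = 0.692 m
βl = 2π·l/λ = 2π × 0.0364 = 13.1°
tan(βl) = 0.233
Z_in = Z_0·(Z_L + jZ_0·tanβl)/(Z_0 + jZ_L·tanβl) = 112 − j24.5 Ω
Γ_s = (Z_in − Z_s)/(Z_in + Z_s) = (61.8 − j24.5)/(162 − j24.5), |Γ_s| = 0.406

|Γ| ≈ 0.406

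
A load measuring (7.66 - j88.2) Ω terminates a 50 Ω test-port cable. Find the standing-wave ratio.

Γ = (Z_L − Z_0)/(Z_L + Z_0) = (-42.34 − j88.2)/(57.66 − j88.2)
|Γ| = 97.8/105 = 0.928
VSWR = (1 + |Γ|)/(1 − |Γ|) = 1.93/0.0715

VSWR ≈ 27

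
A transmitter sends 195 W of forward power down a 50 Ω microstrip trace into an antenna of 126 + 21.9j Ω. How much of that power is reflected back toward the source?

|Γ| = |(76 + j21.9)/(176 + j21.9)| = 0.446
|Γ|² = 0.199
P_refl = |Γ|²·P_inc = 38.8 W, P_del = (1 − |Γ|²)·P_inc = 156 W

P_reflected ≈ 38.8 W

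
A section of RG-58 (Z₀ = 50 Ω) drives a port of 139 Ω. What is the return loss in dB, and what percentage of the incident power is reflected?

Γ = (139 − 50)/(139 + 50) = 0.471
RL = −20·log₁₀(0.471) = 6.54 dB
P_refl/P_inc = |Γ|² = 0.222

RL ≈ 6.54 dB; 22.2% of incident power reflected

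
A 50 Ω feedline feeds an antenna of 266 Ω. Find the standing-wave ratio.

Γ = (266 − 50)/(266 + 50) = 0.684
VSWR = (1 + 0.684)/(1 − 0.684)

VSWR ≈ 5.32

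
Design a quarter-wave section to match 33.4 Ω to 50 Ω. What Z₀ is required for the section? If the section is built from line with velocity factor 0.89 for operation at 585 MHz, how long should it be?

Z_qwt ≈ 40.9 Ω; length ≈ 11.4 cm

Z_qwt = √(Z_0·R_L) = √(50 × 33.4) = √1670
λ = 0.89·c/f = 0.456 m, so l = λ/4 = 0.114 m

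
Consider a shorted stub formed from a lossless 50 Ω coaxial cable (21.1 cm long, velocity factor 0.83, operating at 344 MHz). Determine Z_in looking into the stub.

Z_in ≈ −j187 Ω

λ = v/f = 0.83·c / 344 MHz = 0.724 m
βl = 2π·l/λ = 2π × 0.292 = 105°
tan(βl) = -3.75
For a shorted stub, Z_in = jZ_0·tan(βl)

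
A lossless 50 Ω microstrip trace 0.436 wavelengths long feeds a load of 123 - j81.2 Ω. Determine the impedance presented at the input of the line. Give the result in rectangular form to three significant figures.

βl = 2π × 0.436 = 157°
tan(βl) = tan(157°) = -0.425
Z_in = Z_0·(Z_L + jZ_0·tanβl)/(Z_0 + jZ_L·tanβl)
     = 50·(123 − j102)/(15.5 − j52.3)

Z_in ≈ 122 + j81.5 Ω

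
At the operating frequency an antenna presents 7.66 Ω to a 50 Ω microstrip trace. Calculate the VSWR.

For a purely resistive load, VSWR = R_L/Z_0 or Z_0/R_L (whichever > 1) = 50/7.66

VSWR ≈ 6.53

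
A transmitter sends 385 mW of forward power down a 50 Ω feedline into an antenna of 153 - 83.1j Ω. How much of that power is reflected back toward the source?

P_reflected ≈ 140 mW

|Γ| = |(103 − j83.1)/(203 − j83.1)| = 0.603
|Γ|² = 0.364
P_refl = |Γ|²·P_inc = 140 mW, P_del = (1 − |Γ|²)·P_inc = 245 mW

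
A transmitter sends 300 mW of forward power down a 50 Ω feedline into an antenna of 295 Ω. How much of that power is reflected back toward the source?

Γ = (295 − 50)/(295 + 50) = 0.71
|Γ|² = 0.504
P_refl = |Γ|²·P_inc = 151 mW, P_del = (1 − |Γ|²)·P_inc = 149 mW

P_reflected ≈ 151 mW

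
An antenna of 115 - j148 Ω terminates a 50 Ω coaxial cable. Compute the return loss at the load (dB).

RL ≈ 2.74 dB

Γ = (65 − j148)/(165 − j148), |Γ| = 0.729
RL = −20·log₁₀|Γ| = −20·log₁₀(0.729)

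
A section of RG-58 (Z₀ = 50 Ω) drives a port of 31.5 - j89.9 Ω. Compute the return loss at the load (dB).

RL ≈ 2.43 dB

Γ = (-18.5 − j89.9)/(81.5 − j89.9), |Γ| = 0.756
RL = −20·log₁₀|Γ| = −20·log₁₀(0.756)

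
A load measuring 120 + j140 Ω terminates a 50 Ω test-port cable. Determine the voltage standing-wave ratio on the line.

VSWR ≈ 5.91

Γ = (Z_L − Z_0)/(Z_L + Z_0) = (70 + j140)/(170 + j140)
|Γ| = 157/220 = 0.711
VSWR = (1 + |Γ|)/(1 − |Γ|) = 1.71/0.289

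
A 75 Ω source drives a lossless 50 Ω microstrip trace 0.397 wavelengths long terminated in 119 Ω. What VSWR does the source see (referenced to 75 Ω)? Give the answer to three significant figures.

VSWR ≈ 2.39

βl = 2π × 0.397 = 143°
tan(βl) = -0.756
Z_in = Z_0·(Z_L + jZ_0·tanβl)/(Z_0 + jZ_L·tanβl) = 44.1 + j41.6 Ω
Γ_s = (Z_in − Z_s)/(Z_in + Z_s) = (-30.9 + j41.6)/(119 + j41.6), |Γ_s| = 0.41
VSWR = (1 + |Γ_s|)/(1 − |Γ_s|)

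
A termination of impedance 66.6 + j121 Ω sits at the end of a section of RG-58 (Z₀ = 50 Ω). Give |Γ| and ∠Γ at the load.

Γ ≈ 0.727 ∠ 36.1°

Γ = (Z_L − Z_0)/(Z_L + Z_0) = (16.6 + j121)/(116.6 + j121)
|Γ| = 122/168 = 0.727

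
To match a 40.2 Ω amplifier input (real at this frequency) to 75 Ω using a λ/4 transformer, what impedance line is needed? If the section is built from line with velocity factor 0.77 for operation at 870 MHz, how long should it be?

Z_qwt ≈ 54.9 Ω; length ≈ 6.64 cm

Z_qwt = √(Z_0·R_L) = √(75 × 40.2) = √3015
λ = 0.77·c/f = 0.266 m, so l = λ/4 = 0.0664 m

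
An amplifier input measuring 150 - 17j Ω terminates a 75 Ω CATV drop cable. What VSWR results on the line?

Γ = (Z_L − Z_0)/(Z_L + Z_0) = (75 − j17)/(225 − j17)
|Γ| = 76.9/226 = 0.341
VSWR = (1 + |Γ|)/(1 − |Γ|) = 1.34/0.659

VSWR ≈ 2.03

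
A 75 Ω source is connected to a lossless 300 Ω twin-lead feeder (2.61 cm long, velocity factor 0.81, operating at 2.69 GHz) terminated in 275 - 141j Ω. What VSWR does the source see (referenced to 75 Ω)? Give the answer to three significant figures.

λ = v/f = 0.81·c / 2.69 GHz = 0.0903 m
βl = 2π·l/λ = 2π × 0.289 = 104°
tan(βl) = -4.01
Z_in = Z_0·(Z_L + jZ_0·tanβl)/(Z_0 + jZ_L·tanβl) = 329 + j154 Ω
Γ_s = (Z_in − Z_s)/(Z_in + Z_s) = (254 + j154)/(404 + j154), |Γ_s| = 0.687
VSWR = (1 + |Γ_s|)/(1 − |Γ_s|)

VSWR ≈ 5.39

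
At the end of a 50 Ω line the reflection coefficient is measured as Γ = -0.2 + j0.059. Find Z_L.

Z_L = Z_0·(1 + Γ)/(1 − Γ) = 50·(0.8 + j0.059)/(1.2 − j0.059)

Z_L ≈ 33.1 + j4.09 Ω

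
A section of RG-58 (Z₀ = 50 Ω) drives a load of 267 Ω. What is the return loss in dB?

RL ≈ 3.29 dB

Γ = (267 − 50)/(267 + 50) = 0.685
RL = −20·log₁₀|Γ| = −20·log₁₀(0.685)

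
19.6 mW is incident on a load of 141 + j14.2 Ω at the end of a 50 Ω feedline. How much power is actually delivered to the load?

P_delivered ≈ 15.1 mW

|Γ| = |(91 + j14.2)/(191 + j14.2)| = 0.481
|Γ|² = 0.231
P_refl = |Γ|²·P_inc = 4.53 mW, P_del = (1 − |Γ|²)·P_inc = 15.1 mW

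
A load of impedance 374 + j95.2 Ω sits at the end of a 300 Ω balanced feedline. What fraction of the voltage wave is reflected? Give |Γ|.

Γ = (Z_L − Z_0)/(Z_L + Z_0) = (74 + j95.2)/(674 + j95.2)
|Γ| = 121/681

|Γ| ≈ 0.177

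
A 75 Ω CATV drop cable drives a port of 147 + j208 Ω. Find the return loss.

Γ = (72 + j208)/(222 + j208), |Γ| = 0.724
RL = −20·log₁₀|Γ| = −20·log₁₀(0.724)

RL ≈ 2.81 dB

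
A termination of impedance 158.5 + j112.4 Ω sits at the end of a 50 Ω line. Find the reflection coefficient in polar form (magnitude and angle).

Γ = (Z_L − Z_0)/(Z_L + Z_0) = (108.5 + j112.4)/(208.5 + j112.4)
|Γ| = 156/237 = 0.66

Γ ≈ 0.66 ∠ 17.7°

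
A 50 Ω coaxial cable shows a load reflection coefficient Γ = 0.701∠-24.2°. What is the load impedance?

Z_L = Z_0·(1 + Γ)/(1 − Γ) = 50·(1.64 − j0.287)/(0.361 + j0.287)

Z_L ≈ 120 − j135 Ω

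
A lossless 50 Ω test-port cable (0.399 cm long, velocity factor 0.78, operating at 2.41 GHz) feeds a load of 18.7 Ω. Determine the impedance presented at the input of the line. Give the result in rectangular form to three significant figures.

Z_in ≈ 19.8 + j11.2 Ω

λ = v/f = 0.78·c / 2.41 GHz = 0.0971 m
βl = 2π·l/λ = 2π × 0.0411 = 14.8°
tan(βl) = tan(14.8°) = 0.264
Z_in = Z_0·(Z_L + jZ_0·tanβl)/(Z_0 + jZ_L·tanβl)
     = 50·(18.7 + j13.2)/(50 + j4.94)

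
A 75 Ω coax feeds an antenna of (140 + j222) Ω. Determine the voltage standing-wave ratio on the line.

Γ = (Z_L − Z_0)/(Z_L + Z_0) = (65 + j222)/(215 + j222)
|Γ| = 231/309 = 0.748
VSWR = (1 + |Γ|)/(1 − |Γ|) = 1.75/0.252

VSWR ≈ 6.95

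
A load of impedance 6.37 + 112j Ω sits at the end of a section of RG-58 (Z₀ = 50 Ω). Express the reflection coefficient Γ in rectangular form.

Γ = (Z_L − Z_0)/(Z_L + Z_0) = (-43.63 + j112)/(56.37 + j112)

Γ ≈ 0.641 + j0.712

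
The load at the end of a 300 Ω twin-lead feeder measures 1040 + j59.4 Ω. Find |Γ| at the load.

Γ = (Z_L − Z_0)/(Z_L + Z_0) = (740 + j59.4)/(1340 + j59.4)
|Γ| = 742/1340

|Γ| ≈ 0.553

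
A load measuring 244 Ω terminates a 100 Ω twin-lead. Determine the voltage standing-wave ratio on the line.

For a purely resistive load, VSWR = R_L/Z_0 or Z_0/R_L (whichever > 1) = 244/100

VSWR ≈ 2.44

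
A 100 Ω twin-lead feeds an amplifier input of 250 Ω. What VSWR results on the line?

Γ = (250 − 100)/(250 + 100) = 0.429
VSWR = (1 + 0.429)/(1 − 0.429)

VSWR ≈ 2.5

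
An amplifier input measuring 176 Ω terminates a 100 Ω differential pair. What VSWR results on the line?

VSWR ≈ 1.76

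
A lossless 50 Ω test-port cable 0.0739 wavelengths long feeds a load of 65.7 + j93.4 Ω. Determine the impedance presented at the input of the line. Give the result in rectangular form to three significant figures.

βl = 2π × 0.0739 = 26.6°
tan(βl) = tan(26.6°) = 0.501
Z_in = Z_0·(Z_L + jZ_0·tanβl)/(Z_0 + jZ_L·tanβl)
     = 50·(65.7 + j118)/(3.22 + j32.9)

Z_in ≈ 188 − j81.4 Ω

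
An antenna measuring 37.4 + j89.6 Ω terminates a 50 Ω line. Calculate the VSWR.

Γ = (Z_L − Z_0)/(Z_L + Z_0) = (-12.6 + j89.6)/(87.4 + j89.6)
|Γ| = 90.5/125 = 0.723
VSWR = (1 + |Γ|)/(1 − |Γ|) = 1.72/0.277

VSWR ≈ 6.22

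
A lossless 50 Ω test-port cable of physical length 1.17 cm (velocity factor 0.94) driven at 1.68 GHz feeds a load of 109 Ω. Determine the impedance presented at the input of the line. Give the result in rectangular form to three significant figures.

Z_in ≈ 65.1 − j43 Ω

λ = v/f = 0.94·c / 1.68 GHz = 0.168 m
βl = 2π·l/λ = 2π × 0.0697 = 25.1°
tan(βl) = tan(25.1°) = 0.468
Z_in = Z_0·(Z_L + jZ_0·tanβl)/(Z_0 + jZ_L·tanβl)
     = 50·(109 + j23.4)/(50 + j51)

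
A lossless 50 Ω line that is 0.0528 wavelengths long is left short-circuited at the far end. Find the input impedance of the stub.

Z_in ≈ +j17.2 Ω

βl = 2π × 0.0528 = 19°
tan(βl) = 0.344
For a short-circuited stub, Z_in = jZ_0·tan(βl)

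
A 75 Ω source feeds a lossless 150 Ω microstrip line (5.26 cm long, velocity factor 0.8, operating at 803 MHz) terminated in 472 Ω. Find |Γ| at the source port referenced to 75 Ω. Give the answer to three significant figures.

λ = v/f = 0.8·c / 803 MHz = 0.299 m
βl = 2π·l/λ = 2π × 0.176 = 63.4°
tan(βl) = 1.99
Z_in = Z_0·(Z_L + jZ_0·tanβl)/(Z_0 + jZ_L·tanβl) = 58.2 − j66 Ω
Γ_s = (Z_in − Z_s)/(Z_in + Z_s) = (-16.8 − j66)/(133 − j66), |Γ_s| = 0.458

|Γ| ≈ 0.458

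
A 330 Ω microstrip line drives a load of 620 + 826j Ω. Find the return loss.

Γ = (290 + j826)/(950 + j826), |Γ| = 0.695
RL = −20·log₁₀|Γ| = −20·log₁₀(0.695)

RL ≈ 3.16 dB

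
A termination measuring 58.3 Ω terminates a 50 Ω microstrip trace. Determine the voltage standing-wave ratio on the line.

Γ = (58.3 − 50)/(58.3 + 50) = 0.0766
VSWR = (1 + 0.0766)/(1 − 0.0766)

VSWR ≈ 1.17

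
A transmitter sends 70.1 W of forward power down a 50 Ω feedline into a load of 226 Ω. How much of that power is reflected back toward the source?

Γ = (226 − 50)/(226 + 50) = 0.638
|Γ|² = 0.407
P_refl = |Γ|²·P_inc = 28.5 W, P_del = (1 − |Γ|²)·P_inc = 41.6 W

P_reflected ≈ 28.5 W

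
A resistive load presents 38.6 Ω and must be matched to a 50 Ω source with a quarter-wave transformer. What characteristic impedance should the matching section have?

Z_qwt ≈ 43.9 Ω

Z_qwt = √(Z_0·R_L) = √(50 × 38.6) = √1930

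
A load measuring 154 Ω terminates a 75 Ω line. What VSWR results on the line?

VSWR ≈ 2.05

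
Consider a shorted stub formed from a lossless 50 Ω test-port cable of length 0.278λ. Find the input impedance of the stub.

βl = 2π × 0.278 = 100°
tan(βl) = -5.63
For a shorted stub, Z_in = jZ_0·tan(βl)

Z_in ≈ −j281 Ω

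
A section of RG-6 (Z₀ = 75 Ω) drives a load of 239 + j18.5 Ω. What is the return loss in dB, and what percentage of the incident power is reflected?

RL ≈ 5.6 dB; 27.5% of incident power reflected

Γ = (164 + j18.5)/(314 + j18.5), |Γ| = 0.525
RL = −20·log₁₀(0.525) = 5.6 dB
P_refl/P_inc = |Γ|² = 0.275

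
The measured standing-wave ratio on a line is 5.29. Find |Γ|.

|Γ| ≈ 0.682

|Γ| = (S − 1)/(S + 1) = (5.29 − 1)/(5.29 + 1) = 4.29/6.29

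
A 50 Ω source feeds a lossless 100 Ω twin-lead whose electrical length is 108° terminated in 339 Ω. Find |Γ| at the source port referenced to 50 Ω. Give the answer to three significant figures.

|Γ| ≈ 0.392

tan(βl) = -3.08
Z_in = Z_0·(Z_L + jZ_0·tanβl)/(Z_0 + jZ_L·tanβl) = 32.3 + j29.4 Ω
Γ_s = (Z_in − Z_s)/(Z_in + Z_s) = (-17.7 + j29.4)/(82.3 + j29.4), |Γ_s| = 0.392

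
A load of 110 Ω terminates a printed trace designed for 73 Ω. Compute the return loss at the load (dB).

RL ≈ 13.9 dB

Γ = (110 − 73)/(110 + 73) = 0.202
RL = −20·log₁₀|Γ| = −20·log₁₀(0.202)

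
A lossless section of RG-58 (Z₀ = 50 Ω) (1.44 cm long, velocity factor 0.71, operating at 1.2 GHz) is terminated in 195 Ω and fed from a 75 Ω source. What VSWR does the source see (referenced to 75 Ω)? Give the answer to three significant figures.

VSWR ≈ 3.41

λ = v/f = 0.71·c / 1.2 GHz = 0.177 m
βl = 2π·l/λ = 2π × 0.0811 = 29.2°
tan(βl) = 0.559
Z_in = Z_0·(Z_L + jZ_0·tanβl)/(Z_0 + jZ_L·tanβl) = 44.5 − j69 Ω
Γ_s = (Z_in − Z_s)/(Z_in + Z_s) = (-30.5 − j69)/(119 − j69), |Γ_s| = 0.547
VSWR = (1 + |Γ_s|)/(1 − |Γ_s|)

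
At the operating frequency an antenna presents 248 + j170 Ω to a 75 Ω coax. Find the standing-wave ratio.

Γ = (Z_L − Z_0)/(Z_L + Z_0) = (173 + j170)/(323 + j170)
|Γ| = 243/365 = 0.665
VSWR = (1 + |Γ|)/(1 − |Γ|) = 1.66/0.335

VSWR ≈ 4.96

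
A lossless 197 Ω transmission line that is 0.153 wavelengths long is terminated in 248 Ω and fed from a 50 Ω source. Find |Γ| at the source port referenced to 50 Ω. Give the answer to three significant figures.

βl = 2π × 0.153 = 55.1°
tan(βl) = 1.43
Z_in = Z_0·(Z_L + jZ_0·tanβl)/(Z_0 + jZ_L·tanβl) = 178 − j38.8 Ω
Γ_s = (Z_in − Z_s)/(Z_in + Z_s) = (128 − j38.8)/(228 − j38.8), |Γ_s| = 0.578

|Γ| ≈ 0.578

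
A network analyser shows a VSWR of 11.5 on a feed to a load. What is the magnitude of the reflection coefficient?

|Γ| = (S − 1)/(S + 1) = (11.5 − 1)/(11.5 + 1) = 10.5/12.5

|Γ| ≈ 0.84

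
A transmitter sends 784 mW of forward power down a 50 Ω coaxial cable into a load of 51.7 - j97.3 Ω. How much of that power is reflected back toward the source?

|Γ| = |(1.7 − j97.3)/(101.7 − j97.3)| = 0.691
|Γ|² = 0.478
P_refl = |Γ|²·P_inc = 375 mW, P_del = (1 − |Γ|²)·P_inc = 409 mW

P_reflected ≈ 375 mW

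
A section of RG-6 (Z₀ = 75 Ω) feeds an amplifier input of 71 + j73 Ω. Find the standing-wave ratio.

Γ = (Z_L − Z_0)/(Z_L + Z_0) = (-4 + j73)/(146 + j73)
|Γ| = 73.1/163 = 0.448
VSWR = (1 + |Γ|)/(1 − |Γ|) = 1.45/0.552

VSWR ≈ 2.62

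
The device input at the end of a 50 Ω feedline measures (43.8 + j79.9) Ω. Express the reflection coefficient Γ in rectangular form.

Γ ≈ 0.382 + j0.526

Γ = (Z_L − Z_0)/(Z_L + Z_0) = (-6.2 + j79.9)/(93.8 + j79.9)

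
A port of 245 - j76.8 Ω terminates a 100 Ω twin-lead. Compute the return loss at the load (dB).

Γ = (145 − j76.8)/(345 − j76.8), |Γ| = 0.464
RL = −20·log₁₀|Γ| = −20·log₁₀(0.464)

RL ≈ 6.67 dB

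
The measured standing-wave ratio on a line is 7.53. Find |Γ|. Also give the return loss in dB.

|Γ| ≈ 0.766; return loss ≈ 2.32 dB

|Γ| = (S − 1)/(S + 1) = (7.53 − 1)/(7.53 + 1) = 6.53/8.53
RL = −20·log₁₀|Γ| = −20·log₁₀(0.766)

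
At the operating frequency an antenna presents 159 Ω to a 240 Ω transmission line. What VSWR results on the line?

VSWR ≈ 1.51

For a purely resistive load, VSWR = R_L/Z_0 or Z_0/R_L (whichever > 1) = 240/159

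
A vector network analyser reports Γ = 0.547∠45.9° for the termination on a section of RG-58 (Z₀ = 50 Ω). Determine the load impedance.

Z_L ≈ 65.1 + j73 Ω

Z_L = Z_0·(1 + Γ)/(1 − Γ) = 50·(1.38 + j0.393)/(0.619 − j0.393)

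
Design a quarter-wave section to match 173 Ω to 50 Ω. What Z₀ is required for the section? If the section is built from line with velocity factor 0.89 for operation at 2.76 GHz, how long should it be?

Z_qwt ≈ 93 Ω; length ≈ 2.42 cm

Z_qwt = √(Z_0·R_L) = √(50 × 173) = √8650
λ = 0.89·c/f = 0.0967 m, so l = λ/4 = 0.0242 m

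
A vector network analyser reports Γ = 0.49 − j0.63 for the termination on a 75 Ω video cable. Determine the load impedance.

Z_L ≈ 41.4 − j144 Ω

Z_L = Z_0·(1 + Γ)/(1 − Γ) = 75·(1.49 − j0.63)/(0.51 + j0.63)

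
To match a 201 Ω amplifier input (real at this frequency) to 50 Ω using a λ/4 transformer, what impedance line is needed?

Z_qwt = √(Z_0·R_L) = √(50 × 201) = √10050

Z_qwt ≈ 100 Ω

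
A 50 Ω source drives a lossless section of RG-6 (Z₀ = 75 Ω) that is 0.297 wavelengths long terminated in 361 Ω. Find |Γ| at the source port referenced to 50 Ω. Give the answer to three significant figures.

βl = 2π × 0.297 = 107°
tan(βl) = -3.29
Z_in = Z_0·(Z_L + jZ_0·tanβl)/(Z_0 + jZ_L·tanβl) = 17 + j21.7 Ω
Γ_s = (Z_in − Z_s)/(Z_in + Z_s) = (-33 + j21.7)/(67 + j21.7), |Γ_s| = 0.562

|Γ| ≈ 0.562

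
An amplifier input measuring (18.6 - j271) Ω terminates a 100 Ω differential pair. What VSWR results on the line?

VSWR ≈ 45

Γ = (Z_L − Z_0)/(Z_L + Z_0) = (-81.4 − j271)/(118.6 − j271)
|Γ| = 283/296 = 0.957
VSWR = (1 + |Γ|)/(1 − |Γ|) = 1.96/0.0435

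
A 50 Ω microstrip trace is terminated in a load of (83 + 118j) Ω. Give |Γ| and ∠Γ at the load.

Γ ≈ 0.689 ∠ 32.8°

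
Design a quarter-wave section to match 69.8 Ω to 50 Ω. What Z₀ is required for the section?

Z_qwt ≈ 59.1 Ω

Z_qwt = √(Z_0·R_L) = √(50 × 69.8) = √3490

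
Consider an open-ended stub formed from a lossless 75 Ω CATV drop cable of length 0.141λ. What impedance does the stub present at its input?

βl = 2π × 0.141 = 50.8°
tan(βl) = 1.22
For an open-ended stub, Z_in = −jZ_0·cot(βl) = −jZ_0/tan(βl)

Z_in ≈ −j61.3 Ω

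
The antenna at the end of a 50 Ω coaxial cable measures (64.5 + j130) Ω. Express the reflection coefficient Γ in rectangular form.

Γ = (Z_L − Z_0)/(Z_L + Z_0) = (14.5 + j130)/(114.5 + j130)

Γ ≈ 0.618 + j0.433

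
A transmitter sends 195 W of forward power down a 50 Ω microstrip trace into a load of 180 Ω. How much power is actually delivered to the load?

P_delivered ≈ 133 W

Γ = (180 − 50)/(180 + 50) = 0.565
|Γ|² = 0.319
P_refl = |Γ|²·P_inc = 62.3 W, P_del = (1 − |Γ|²)·P_inc = 133 W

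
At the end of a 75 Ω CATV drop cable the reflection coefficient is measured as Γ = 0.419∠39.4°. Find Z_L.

Z_L = Z_0·(1 + Γ)/(1 − Γ) = 75·(1.32 + j0.266)/(0.676 − j0.266)

Z_L ≈ 117 + j75.6 Ω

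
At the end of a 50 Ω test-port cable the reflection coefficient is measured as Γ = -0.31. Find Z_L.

Z_L ≈ 26.3 Ω

Z_L = Z_0·(1 + Γ)/(1 − Γ) = 50·(0.69)/(1.31)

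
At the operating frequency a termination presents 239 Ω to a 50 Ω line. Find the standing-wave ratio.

VSWR ≈ 4.78

For a purely resistive load, VSWR = R_L/Z_0 or Z_0/R_L (whichever > 1) = 239/50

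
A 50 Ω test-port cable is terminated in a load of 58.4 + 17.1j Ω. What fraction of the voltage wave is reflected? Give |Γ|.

Γ = (Z_L − Z_0)/(Z_L + Z_0) = (8.4 + j17.1)/(108.4 + j17.1)
|Γ| = 19.1/110

|Γ| ≈ 0.174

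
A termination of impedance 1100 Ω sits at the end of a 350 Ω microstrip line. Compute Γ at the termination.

Γ = (Z_L − Z_0)/(Z_L + Z_0) = (1100 − 350)/(1100 + 350) = 750/1450

Γ = 0.517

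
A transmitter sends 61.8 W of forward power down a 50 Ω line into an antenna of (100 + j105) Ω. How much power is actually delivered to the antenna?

P_delivered ≈ 36.9 W

|Γ| = |(50 + j105)/(150 + j105)| = 0.635
|Γ|² = 0.403
P_refl = |Γ|²·P_inc = 24.9 W, P_del = (1 − |Γ|²)·P_inc = 36.9 W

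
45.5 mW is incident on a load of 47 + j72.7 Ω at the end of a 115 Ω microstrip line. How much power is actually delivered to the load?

P_delivered ≈ 31.2 mW

|Γ| = |(-68 + j72.7)/(162 + j72.7)| = 0.561
|Γ|² = 0.314
P_refl = |Γ|²·P_inc = 14.3 mW, P_del = (1 − |Γ|²)·P_inc = 31.2 mW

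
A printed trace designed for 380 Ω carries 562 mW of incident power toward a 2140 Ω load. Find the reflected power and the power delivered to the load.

P_reflected ≈ 274 mW; P_delivered ≈ 288 mW

Γ = (2140 − 380)/(2140 + 380) = 0.698
|Γ|² = 0.488
P_refl = |Γ|²·P_inc = 274 mW, P_del = (1 − |Γ|²)·P_inc = 288 mW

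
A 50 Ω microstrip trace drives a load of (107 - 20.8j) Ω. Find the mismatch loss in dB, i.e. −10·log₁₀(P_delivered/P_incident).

Γ = (57 − j20.8)/(157 − j20.8), |Γ| = 0.383
|Γ|² = 0.147, so P_del/P_inc = 1 − |Γ|² = 0.853
ML = −10·log₁₀(1 − |Γ|²)

mismatch loss ≈ 0.689 dB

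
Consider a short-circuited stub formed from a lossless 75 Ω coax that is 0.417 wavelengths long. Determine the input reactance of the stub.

X_in ≈ -43.1 Ω (capacitive)

βl = 2π × 0.417 = 150°
tan(βl) = -0.575
For a short-circuited stub, Z_in = jZ_0·tan(βl)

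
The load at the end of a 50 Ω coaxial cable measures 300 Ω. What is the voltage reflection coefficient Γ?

Γ = (Z_L − Z_0)/(Z_L + Z_0) = (300 − 50)/(300 + 50) = 250/350

Γ = 0.714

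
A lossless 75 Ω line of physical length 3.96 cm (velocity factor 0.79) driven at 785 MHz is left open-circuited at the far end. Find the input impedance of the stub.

λ = v/f = 0.79·c / 785 MHz = 0.302 m
βl = 2π·l/λ = 2π × 0.131 = 47.2°
tan(βl) = 1.08
For an open-circuited stub, Z_in = −jZ_0·cot(βl) = −jZ_0/tan(βl)

Z_in ≈ −j69.4 Ω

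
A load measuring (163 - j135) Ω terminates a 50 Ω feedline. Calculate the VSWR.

VSWR ≈ 5.63

Γ = (Z_L − Z_0)/(Z_L + Z_0) = (113 − j135)/(213 − j135)
|Γ| = 176/252 = 0.698
VSWR = (1 + |Γ|)/(1 − |Γ|) = 1.7/0.302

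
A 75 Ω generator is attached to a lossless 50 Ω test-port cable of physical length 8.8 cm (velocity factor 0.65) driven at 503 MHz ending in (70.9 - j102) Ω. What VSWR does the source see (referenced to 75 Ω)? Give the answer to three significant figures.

λ = v/f = 0.65·c / 503 MHz = 0.388 m
βl = 2π·l/λ = 2π × 0.227 = 81.7°
tan(βl) = 6.87
Z_in = Z_0·(Z_L + jZ_0·tanβl)/(Z_0 + jZ_L·tanβl) = 10.7 + j9.16 Ω
Γ_s = (Z_in − Z_s)/(Z_in + Z_s) = (-64.3 + j9.16)/(85.7 + j9.16), |Γ_s| = 0.754
VSWR = (1 + |Γ_s|)/(1 − |Γ_s|)

VSWR ≈ 7.14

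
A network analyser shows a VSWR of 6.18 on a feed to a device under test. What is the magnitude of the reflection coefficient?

|Γ| = (S − 1)/(S + 1) = (6.18 − 1)/(6.18 + 1) = 5.18/7.18

|Γ| ≈ 0.721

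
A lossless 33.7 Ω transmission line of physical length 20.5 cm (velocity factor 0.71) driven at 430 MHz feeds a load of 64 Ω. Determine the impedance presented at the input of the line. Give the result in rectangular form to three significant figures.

λ = v/f = 0.71·c / 430 MHz = 0.495 m
βl = 2π·l/λ = 2π × 0.414 = 149°
tan(βl) = tan(149°) = -0.601
Z_in = Z_0·(Z_L + jZ_0·tanβl)/(Z_0 + jZ_L·tanβl)
     = 33.7·(64 − j20.3)/(33.7 − j38.5)

Z_in ≈ 37.8 + j22.9 Ω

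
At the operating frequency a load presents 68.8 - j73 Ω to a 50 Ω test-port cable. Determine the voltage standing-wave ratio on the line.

Γ = (Z_L − Z_0)/(Z_L + Z_0) = (18.8 − j73)/(118.8 − j73)
|Γ| = 75.4/139 = 0.541
VSWR = (1 + |Γ|)/(1 − |Γ|) = 1.54/0.459

VSWR ≈ 3.35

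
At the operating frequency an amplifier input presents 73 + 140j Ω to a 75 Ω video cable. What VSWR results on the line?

VSWR ≈ 5.4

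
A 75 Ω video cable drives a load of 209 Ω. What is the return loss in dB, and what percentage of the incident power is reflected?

Γ = (209 − 75)/(209 + 75) = 0.472
RL = −20·log₁₀(0.472) = 6.52 dB
P_refl/P_inc = |Γ|² = 0.223

RL ≈ 6.52 dB; 22.3% of incident power reflected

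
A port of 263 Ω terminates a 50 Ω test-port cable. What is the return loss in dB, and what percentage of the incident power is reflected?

Γ = (263 − 50)/(263 + 50) = 0.681
RL = −20·log₁₀(0.681) = 3.34 dB
P_refl/P_inc = |Γ|² = 0.463

RL ≈ 3.34 dB; 46.3% of incident power reflected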